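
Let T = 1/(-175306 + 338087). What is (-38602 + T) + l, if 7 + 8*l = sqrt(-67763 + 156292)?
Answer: -50270516755/1302248 + sqrt(88529)/8 ≈ -38566.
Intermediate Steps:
l = -7/8 + sqrt(88529)/8 (l = -7/8 + sqrt(-67763 + 156292)/8 = -7/8 + sqrt(88529)/8 ≈ 36.317)
T = 1/162781 ≈ 6.1432e-6
(-38602 + T) + l = (-38602 + 1/162781) + (-7/8 + sqrt(88529)/8) = -6283672161/162781 + (-7/8 + sqrt(88529)/8) = -50270516755/1302248 + sqrt(88529)/8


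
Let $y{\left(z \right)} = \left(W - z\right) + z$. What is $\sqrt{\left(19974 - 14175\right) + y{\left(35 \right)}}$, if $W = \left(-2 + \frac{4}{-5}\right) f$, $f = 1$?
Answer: $\frac{\sqrt{144905}}{5} \approx 76.133$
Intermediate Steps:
$W = - \frac{14}{5}$ ($W = \left(-2 + \frac{4}{-5}\right) 1 = \left(-2 + 4 \left(- \frac{1}{5}\right)\right) 1 = \left(-2 - \frac{4}{5}\right) 1 = \left(- \frac{14}{5}\right) 1 = - \frac{14}{5} \approx -2.8$)
$y{\left(z \right)} = - \frac{14}{5}$ ($y{\left(z \right)} = \left(- \frac{14}{5} - z\right) + z = - \frac{14}{5}$)
$\sqrt{\left(19974 - 14175\right) + y{\left(35 \right)}} = \sqrt{\left(19974 - 14175\right) - \frac{14}{5}} = \sqrt{5799 - \frac{14}{5}} = \sqrt{\frac{28981}{5}} = \frac{\sqrt{144905}}{5}$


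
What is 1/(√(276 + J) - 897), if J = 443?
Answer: -897/803890 - √719/803890 ≈ -0.0011492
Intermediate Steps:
1/(√(276 + J) - 897) = 1/(√(276 + 443) - 897) = 1/(√719 - 897) = 1/(-897 + √719)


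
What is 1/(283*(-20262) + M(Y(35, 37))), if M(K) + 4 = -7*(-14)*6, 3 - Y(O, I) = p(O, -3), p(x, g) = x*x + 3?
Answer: -1/5733562 ≈ -1.7441e-7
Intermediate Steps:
p(x, g) = 3 + x² (p(x, g) = x² + 3 = 3 + x²)
Y(O, I) = -O² (Y(O, I) = 3 - (3 + O²) = 3 + (-3 - O²) = -O²)
M(K) = 584 (M(K) = -4 - 7*(-14)*6 = -4 + 98*6 = -4 + 588 = 584)
1/(283*(-20262) + M(Y(35, 37))) = 1/(283*(-20262) + 584) = 1/(-5734146 + 584) = 1/(-5733562) = -1/5733562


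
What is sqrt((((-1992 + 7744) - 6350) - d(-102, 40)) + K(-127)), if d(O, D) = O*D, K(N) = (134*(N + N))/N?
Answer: 25*sqrt(6) ≈ 61.237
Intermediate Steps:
K(N) = 268 (K(N) = (134*(2*N))/N = (268*N)/N = 268)
d(O, D) = D*O
sqrt((((-1992 + 7744) - 6350) - d(-102, 40)) + K(-127)) = sqrt((((-1992 + 7744) - 6350) - 40*(-102)) + 268) = sqrt(((5752 - 6350) - 1*(-4080)) + 268) = sqrt((-598 + 4080) + 268) = sqrt(3482 + 268) = sqrt(3750) = 25*sqrt(6)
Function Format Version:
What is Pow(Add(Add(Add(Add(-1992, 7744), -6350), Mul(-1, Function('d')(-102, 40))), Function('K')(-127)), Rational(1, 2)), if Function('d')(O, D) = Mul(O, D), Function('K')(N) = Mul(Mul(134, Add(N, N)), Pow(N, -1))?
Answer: Mul(25, Pow(6, Rational(1, 2))) ≈ 61.237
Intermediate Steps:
Function('K')(N) = 268 (Function('K')(N) = Mul(Mul(134, Mul(2, N)), Pow(N, -1)) = Mul(Mul(268, N), Pow(N, -1)) = 268)
Function('d')(O, D) = Mul(D, O)
Pow(Add(Add(Add(Add(-1992, 7744), -6350), Mul(-1, Function('d')(-102, 40))), Function('K')(-127)), Rational(1, 2)) = Pow(Add(Add(Add(Add(-1992, 7744), -6350), Mul(-1, Mul(40, -102))), 268), Rational(1, 2)) = Pow(Add(Add(Add(5752, -6350), Mul(-1, -4080)), 268), Rational(1, 2)) = Pow(Add(Add(-598, 4080), 268), Rational(1, 2)) = Pow(Add(3482, 268), Rational(1, 2)) = Pow(3750, Rational(1, 2)) = Mul(25, Pow(6, Rational(1, 2)))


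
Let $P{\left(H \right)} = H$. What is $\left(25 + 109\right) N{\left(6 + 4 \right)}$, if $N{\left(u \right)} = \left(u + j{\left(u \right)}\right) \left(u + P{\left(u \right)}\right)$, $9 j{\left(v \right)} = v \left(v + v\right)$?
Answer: $\frac{777200}{9} \approx 86356.0$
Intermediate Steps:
$j{\left(v \right)} = \frac{2 v^{2}}{9}$ ($j{\left(v \right)} = \frac{v \left(v + v\right)}{9} = \frac{v 2 v}{9} = \frac{2 v^{2}}{9}$)
$N{\left(u \right)} = 2 u \left(u + \frac{2 u^{2}}{9}\right)$ ($N{\left(u \right)} = \left(u + \frac{2 u^{2}}{9}\right) \left(u + u\right) = \left(u + \frac{2 u^{2}}{9}\right) 2 u = 2 u \left(u + \frac{2 u^{2}}{9}\right)$)
$\left(25 + 109\right) N{\left(6 + 4 \right)} = \left(25 + 109\right) \left(6 + 4\right)^{2} \left(2 + \frac{4 \left(6 + 4\right)}{9}\right) = 134 \cdot 10^{2} \left(2 + \frac{4}{9} \cdot 10\right) = 134 \cdot 100 \left(2 + \frac{40}{9}\right) = 134 \cdot 100 \cdot \frac{58}{9} = 134 \cdot \frac{5800}{9} = \frac{777200}{9}$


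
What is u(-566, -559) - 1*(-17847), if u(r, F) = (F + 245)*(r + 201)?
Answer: 132457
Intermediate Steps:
u(r, F) = (201 + r)*(245 + F) (u(r, F) = (245 + F)*(201 + r) = (201 + r)*(245 + F))
u(-566, -559) - 1*(-17847) = (49245 + 201*(-559) + 245*(-566) - 559*(-566)) - 1*(-17847) = (49245 - 112359 - 138670 + 316394) + 17847 = 114610 + 17847 = 132457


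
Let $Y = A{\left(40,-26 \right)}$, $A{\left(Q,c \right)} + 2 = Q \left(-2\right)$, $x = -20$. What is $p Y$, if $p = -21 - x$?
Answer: $82$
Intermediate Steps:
$A{\left(Q,c \right)} = -2 - 2 Q$ ($A{\left(Q,c \right)} = -2 + Q \left(-2\right) = -2 - 2 Q$)
$Y = -82$ ($Y = -2 - 80 = -82$)
$p = -1$ ($p = -21 - -20 = -21 + 20 = -1$)
$p Y = \left(-1\right) \left(-82\right) = 82$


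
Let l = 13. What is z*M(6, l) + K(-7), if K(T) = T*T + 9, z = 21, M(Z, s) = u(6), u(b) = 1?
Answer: 79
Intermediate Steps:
M(Z, s) = 1
K(T) = 9 + T² (K(T) = T² + 9 = 9 + T²)
z*M(6, l) + K(-7) = 21*1 + (9 + (-7)²) = 21 + (9 + 49) = 21 + 58 = 79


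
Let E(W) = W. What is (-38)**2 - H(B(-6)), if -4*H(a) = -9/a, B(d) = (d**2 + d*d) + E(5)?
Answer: 444743/308 ≈ 1444.0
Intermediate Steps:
B(d) = 5 + 2*d**2 (B(d) = (d**2 + d*d) + 5 = (d**2 + d**2) + 5 = 2*d**2 + 5 = 5 + 2*d**2)
H(a) = 9/(4*a) (H(a) = -(-9)/(4*a) = 9/(4*a))
(-38)**2 - H(B(-6)) = (-38)**2 - 9/(4*(5 + 2*(-6)**2)) = 1444 - 9/(4*(5 + 2*36)) = 1444 - 9/(4*(5 + 72)) = 1444 - 9/(4*77) = 1444 - 1*9/308 = 1444 - 9/308 = 444743/308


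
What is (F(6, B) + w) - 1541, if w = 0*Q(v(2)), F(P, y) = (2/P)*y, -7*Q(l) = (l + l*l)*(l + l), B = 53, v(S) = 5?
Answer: -4570/3 ≈ -1523.3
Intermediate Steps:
Q(l) = -2*l*(l + l**2)/7 (Q(l) = -(l + l*l)*(l + l)/7 = -(l + l**2)*2*l/7 = -2*l*(l + l**2)/7)
F(P, y) = 2*y/P
w = 0 (w = 0*((2/7)*5**2*(-1 - 1*5)) = 0*((2/7)*25*(-1 - 5)) = 0*((2/7)*25*(-6)) = 0*(-300/7) = 0)
(F(6, B) + w) - 1541 = (2*53/6 + 0) - 1541 = (2*53*(1/6) + 0) - 1541 = (53/3 + 0) - 1541 = 53/3 - 1541 = -4570/3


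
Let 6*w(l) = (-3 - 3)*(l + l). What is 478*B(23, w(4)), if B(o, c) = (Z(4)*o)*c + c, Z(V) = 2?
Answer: -179728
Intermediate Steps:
w(l) = -2*l (w(l) = ((-3 - 3)*(l + l))/6 = (-12*l)/6 = -2*l)
B(o, c) = c + 2*c*o (B(o, c) = (2*o)*c + c = 2*c*o + c = c + 2*c*o)
478*B(23, w(4)) = 478*((-2*4)*(1 + 2*23)) = 478*(-8*(1 + 46)) = 478*(-8*47) = 478*(-376) = -179728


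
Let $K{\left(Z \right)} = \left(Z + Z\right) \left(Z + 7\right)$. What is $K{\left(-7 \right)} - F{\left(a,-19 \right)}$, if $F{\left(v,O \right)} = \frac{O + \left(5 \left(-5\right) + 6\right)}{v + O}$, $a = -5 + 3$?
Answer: $- \frac{38}{21} \approx -1.8095$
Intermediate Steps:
$K{\left(Z \right)} = 2 Z \left(7 + Z\right)$
$a = -2$
$F{\left(v,O \right)} = \frac{-19 + O}{O + v}$ ($F{\left(v,O \right)} = \frac{O + \left(-25 + 6\right)}{O + v} = \frac{O - 19}{O + v} = \frac{-19 + O}{O + v}$)
$K{\left(-7 \right)} - F{\left(a,-19 \right)} = 2 \left(-7\right) \left(7 - 7\right) - \frac{-19 - 19}{-19 - 2} = 2 \left(-7\right) 0 - \frac{1}{-21} \left(-38\right) = 0 - \left(- \frac{1}{21}\right) \left(-38\right) = 0 - \frac{38}{21} = - \frac{38}{21}$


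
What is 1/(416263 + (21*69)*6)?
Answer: 1/424957 ≈ 2.3532e-6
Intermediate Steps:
1/(416263 + (21*69)*6) = 1/(416263 + 1449*6) = 1/(416263 + 8694) = 1/424957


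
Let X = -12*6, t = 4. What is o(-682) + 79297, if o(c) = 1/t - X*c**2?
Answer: 134272901/4 ≈ 3.3568e+7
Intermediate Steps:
X = -72
o(c) = 1/4 + 72*c**2 (o(c) = 1/4 - (-72)*c**2 = 1/4 + 72*c**2)
o(-682) + 79297 = (1/4 + 72*(-682)**2) + 79297 = (1/4 + 72*465124) + 79297 = (1/4 + 33488928) + 79297 = 133955713/4 + 79297 = 134272901/4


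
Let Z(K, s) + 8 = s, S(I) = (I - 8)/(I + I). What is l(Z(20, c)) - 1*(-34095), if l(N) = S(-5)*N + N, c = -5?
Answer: 340651/10 ≈ 34065.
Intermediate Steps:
S(I) = (-8 + I)/(2*I) (S(I) = (-8 + I)/((2*I)) = (-8 + I)*(1/(2*I)) = (-8 + I)/(2*I))
Z(K, s) = -8 + s
l(N) = 23*N/10 (l(N) = ((1/2)*(-8 - 5)/(-5))*N + N = ((1/2)*(-1/5)*(-13))*N + N = 13*N/10 + N = 23*N/10)
l(Z(20, c)) - 1*(-34095) = 23*(-8 - 5)/10 - 1*(-34095) = (23/10)*(-13) + 34095 = -299/10 + 34095 = 340651/10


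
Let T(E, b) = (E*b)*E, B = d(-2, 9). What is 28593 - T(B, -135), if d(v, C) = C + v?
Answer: 35208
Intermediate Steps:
B = 7 (B = 9 - 2 = 7)
T(E, b) = b*E²
28593 - T(B, -135) = 28593 - (-135)*7² = 28593 - (-135)*49 = 28593 - 1*(-6615) = 28593 + 6615 = 35208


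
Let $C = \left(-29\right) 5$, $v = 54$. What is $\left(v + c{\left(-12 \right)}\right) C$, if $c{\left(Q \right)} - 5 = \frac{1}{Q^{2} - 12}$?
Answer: $- \frac{1129405}{132} \approx -8556.1$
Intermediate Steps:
$c{\left(Q \right)} = 5 + \frac{1}{-12 + Q^{2}}$ ($c{\left(Q \right)} = 5 + \frac{1}{Q^{2} - 12} = 5 + \frac{1}{-12 + Q^{2}}$)
$C = -145$
$\left(v + c{\left(-12 \right)}\right) C = \left(54 + \frac{-59 + 5 \left(-12\right)^{2}}{-12 + \left(-12\right)^{2}}\right) \left(-145\right) = \left(54 + \frac{-59 + 5 \cdot 144}{-12 + 144}\right) \left(-145\right) = \left(54 + \frac{-59 + 720}{132}\right) \left(-145\right) = \left(54 + \frac{1}{132} \cdot 661\right) \left(-145\right) = \left(54 + \frac{661}{132}\right) \left(-145\right) = \frac{7789}{132} \left(-145\right) = - \frac{1129405}{132}$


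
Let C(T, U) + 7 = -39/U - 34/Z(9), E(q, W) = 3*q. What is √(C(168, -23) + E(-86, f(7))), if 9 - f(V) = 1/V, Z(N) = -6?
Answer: I*√1226613/69 ≈ 16.051*I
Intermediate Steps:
f(V) = 9 - 1/V
C(T, U) = -4/3 - 39/U (C(T, U) = -7 + (-39/U - 34/(-6)) = -7 + (-39/U - 34*(-⅙)) = -7 + (-39/U + 17/3) = -7 + (17/3 - 39/U) = -4/3 - 39/U)
√(C(168, -23) + E(-86, f(7))) = √((-4/3 - 39/(-23)) + 3*(-86)) = √((-4/3 - 39*(-1/23)) - 258) = √((-4/3 + 39/23) - 258) = √(25/69 - 258) = √(-17777/69) = I*√1226613/69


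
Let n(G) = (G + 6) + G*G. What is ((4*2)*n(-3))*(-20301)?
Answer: -1948896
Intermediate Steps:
n(G) = 6 + G + G**2 (n(G) = (6 + G) + G**2 = 6 + G + G**2)
((4*2)*n(-3))*(-20301) = ((4*2)*(6 - 3 + (-3)**2))*(-20301) = (8*(6 - 3 + 9))*(-20301) = (8*12)*(-20301) = 96*(-20301) = -1948896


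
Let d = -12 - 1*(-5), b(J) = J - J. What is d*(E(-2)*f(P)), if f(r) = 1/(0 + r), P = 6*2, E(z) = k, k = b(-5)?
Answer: 0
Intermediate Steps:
b(J) = 0
k = 0
E(z) = 0
P = 12
d = -7 (d = -12 + 5 = -7)
f(r) = 1/r
d*(E(-2)*f(P)) = -0/12 = -7*0 = 0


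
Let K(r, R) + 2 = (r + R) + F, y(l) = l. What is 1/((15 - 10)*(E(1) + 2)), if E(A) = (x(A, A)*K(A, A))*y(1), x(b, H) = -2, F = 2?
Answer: -⅒ ≈ -0.10000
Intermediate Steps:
K(r, R) = R + r (K(r, R) = -2 + ((r + R) + 2) = -2 + ((R + r) + 2) = -2 + (2 + R + r) = R + r)
E(A) = -4*A (E(A) = -2*(A + A)*1 = -4*A*1 = -4*A)
1/((15 - 10)*(E(1) + 2)) = 1/((15 - 10)*(-4*1 + 2)) = 1/(5*(-4 + 2)) = (⅕)/(-2) = (⅕)*(-½) = -⅒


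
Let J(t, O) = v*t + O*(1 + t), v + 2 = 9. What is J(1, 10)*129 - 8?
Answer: 3475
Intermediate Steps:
v = 7 (v = -2 + 9 = 7)
J(t, O) = 7*t + O*(1 + t)
J(1, 10)*129 - 8 = (10 + 7*1 + 10*1)*129 - 8 = (10 + 7 + 10)*129 - 8 = 27*129 - 8 = 3483 - 8 = 3475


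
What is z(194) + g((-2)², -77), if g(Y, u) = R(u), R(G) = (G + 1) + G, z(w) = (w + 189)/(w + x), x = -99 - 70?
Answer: -3442/25 ≈ -137.68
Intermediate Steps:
x = -169
z(w) = (189 + w)/(-169 + w) (z(w) = (w + 189)/(w - 169) = (189 + w)/(-169 + w))
R(G) = 1 + 2*G (R(G) = (1 + G) + G = 1 + 2*G)
g(Y, u) = 1 + 2*u
z(194) + g((-2)², -77) = (189 + 194)/(-169 + 194) + (1 + 2*(-77)) = 383/25 + (1 - 154) = (1/25)*383 - 153 = 383/25 - 153 = -3442/25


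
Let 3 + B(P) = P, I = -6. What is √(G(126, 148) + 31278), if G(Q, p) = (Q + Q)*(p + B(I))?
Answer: √66306 ≈ 257.50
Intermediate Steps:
B(P) = -3 + P
G(Q, p) = 2*Q*(-9 + p) (G(Q, p) = (Q + Q)*(p + (-3 - 6)) = (2*Q)*(p - 9) = (2*Q)*(-9 + p) = 2*Q*(-9 + p))
√(G(126, 148) + 31278) = √(2*126*(-9 + 148) + 31278) = √(2*126*139 + 31278) = √(35028 + 31278) = √66306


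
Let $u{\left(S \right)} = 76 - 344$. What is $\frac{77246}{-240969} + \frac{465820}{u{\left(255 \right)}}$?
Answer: $- \frac{28067220377}{16144923} \approx -1738.5$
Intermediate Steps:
$u{\left(S \right)} = -268$ ($u{\left(S \right)} = 76 - 344 = -268$)
$\frac{77246}{-240969} + \frac{465820}{u{\left(255 \right)}} = \frac{77246}{-240969} + \frac{465820}{-268} = 77246 \left(- \frac{1}{240969}\right) + 465820 \left(- \frac{1}{268}\right) = - \frac{77246}{240969} - \frac{116455}{67} = - \frac{28067220377}{16144923}$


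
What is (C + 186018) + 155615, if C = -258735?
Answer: 82898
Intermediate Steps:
(C + 186018) + 155615 = (-258735 + 186018) + 155615 = -72717 + 155615 = 82898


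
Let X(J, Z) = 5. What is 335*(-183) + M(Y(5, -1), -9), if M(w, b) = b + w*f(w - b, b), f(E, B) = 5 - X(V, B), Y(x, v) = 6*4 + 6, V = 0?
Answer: -61314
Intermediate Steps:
Y(x, v) = 30 (Y(x, v) = 24 + 6 = 30)
f(E, B) = 0 (f(E, B) = 5 - 1*5 = 5 - 5 = 0)
M(w, b) = b (M(w, b) = b + w*0 = b + 0 = b)
335*(-183) + M(Y(5, -1), -9) = 335*(-183) - 9 = -61305 - 9 = -61314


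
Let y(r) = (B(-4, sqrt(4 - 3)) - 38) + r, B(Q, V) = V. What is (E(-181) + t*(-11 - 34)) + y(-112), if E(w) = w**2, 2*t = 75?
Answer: 61849/2 ≈ 30925.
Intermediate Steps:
t = 75/2 (t = (1/2)*75 = 75/2 ≈ 37.500)
y(r) = -37 + r (y(r) = (sqrt(4 - 3) - 38) + r = (sqrt(1) - 38) + r = (1 - 38) + r = -37 + r)
(E(-181) + t*(-11 - 34)) + y(-112) = ((-181)**2 + 75*(-11 - 34)/2) + (-37 - 112) = (32761 + (75/2)*(-45)) - 149 = (32761 - 3375/2) - 149 = 62147/2 - 149 = 61849/2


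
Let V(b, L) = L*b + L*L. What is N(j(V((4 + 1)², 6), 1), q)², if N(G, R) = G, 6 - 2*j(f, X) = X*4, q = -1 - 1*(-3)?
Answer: 1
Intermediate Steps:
q = 2 (q = -1 + 3 = 2)
V(b, L) = L² + L*b (V(b, L) = L*b + L² = L² + L*b)
j(f, X) = 3 - 2*X (j(f, X) = 3 - X*4/2 = 3 - 2*X)
N(j(V((4 + 1)², 6), 1), q)² = (3 - 2*1)² = (3 - 2)² = 1² = 1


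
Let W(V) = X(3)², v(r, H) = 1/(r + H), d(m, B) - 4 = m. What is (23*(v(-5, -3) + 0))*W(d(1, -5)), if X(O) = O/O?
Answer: -23/8 ≈ -2.8750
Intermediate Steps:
d(m, B) = 4 + m
X(O) = 1
v(r, H) = 1/(H + r)
W(V) = 1 (W(V) = 1² = 1)
(23*(v(-5, -3) + 0))*W(d(1, -5)) = (23*(1/(-3 - 5) + 0))*1 = (23*(1/(-8) + 0))*1 = (23*(-⅛ + 0))*1 = (23*(-⅛))*1 = -23/8*1 = -23/8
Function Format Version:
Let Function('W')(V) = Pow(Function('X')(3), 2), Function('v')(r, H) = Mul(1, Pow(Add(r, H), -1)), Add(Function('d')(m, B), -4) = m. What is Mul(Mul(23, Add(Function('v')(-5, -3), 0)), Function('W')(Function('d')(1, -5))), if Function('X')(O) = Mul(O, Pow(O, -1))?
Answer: Rational(-23, 8) ≈ -2.8750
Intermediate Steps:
Function('d')(m, B) = Add(4, m)
Function('X')(O) = 1
Function('v')(r, H) = Pow(Add(H, r), -1) (Function('v')(r, H) = Mul(1, Pow(Add(H, r), -1)) = Pow(Add(H, r), -1))
Function('W')(V) = 1 (Function('W')(V) = Pow(1, 2) = 1)
Mul(Mul(23, Add(Function('v')(-5, -3), 0)), Function('W')(Function('d')(1, -5))) = Mul(Mul(23, Add(Pow(Add(-3, -5), -1), 0)), 1) = Mul(Mul(23, Add(Pow(-8, -1), 0)), 1) = Mul(Mul(23, Add(Rational(-1, 8), 0)), 1) = Mul(Mul(23, Rational(-1, 8)), 1) = Mul(Rational(-23, 8), 1) = Rational(-23, 8)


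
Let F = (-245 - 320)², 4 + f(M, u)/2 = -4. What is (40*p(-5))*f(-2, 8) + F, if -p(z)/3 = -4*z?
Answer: 357625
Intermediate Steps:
p(z) = 12*z (p(z) = -(-12)*z = 12*z)
f(M, u) = -16 (f(M, u) = -8 + 2*(-4) = -8 - 8 = -16)
F = 319225 (F = (-565)² = 319225)
(40*p(-5))*f(-2, 8) + F = (40*(12*(-5)))*(-16) + 319225 = (40*(-60))*(-16) + 319225 = -2400*(-16) + 319225 = 38400 + 319225 = 357625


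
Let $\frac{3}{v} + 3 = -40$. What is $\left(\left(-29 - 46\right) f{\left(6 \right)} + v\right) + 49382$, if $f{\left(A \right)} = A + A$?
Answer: $\frac{2084723}{43} \approx 48482.0$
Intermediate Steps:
$v = - \frac{3}{43}$ ($v = \frac{3}{-3 - 40} = \frac{3}{-43} = 3 \left(- \frac{1}{43}\right) = - \frac{3}{43} \approx -0.069767$)
$f{\left(A \right)} = 2 A$
$\left(\left(-29 - 46\right) f{\left(6 \right)} + v\right) + 49382 = \left(\left(-29 - 46\right) 2 \cdot 6 - \frac{3}{43}\right) + 49382 = \left(\left(-75\right) 12 - \frac{3}{43}\right) + 49382 = \left(-900 - \frac{3}{43}\right) + 49382 = - \frac{38703}{43} + 49382 = \frac{2084723}{43}$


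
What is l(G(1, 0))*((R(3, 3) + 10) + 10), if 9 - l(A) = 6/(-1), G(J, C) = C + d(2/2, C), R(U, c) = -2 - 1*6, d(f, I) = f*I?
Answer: 180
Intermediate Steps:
d(f, I) = I*f
R(U, c) = -8 (R(U, c) = -2 - 6 = -8)
G(J, C) = 2*C (G(J, C) = C + C*(2/2) = C + C*(2*(½)) = C + C*1 = C + C = 2*C)
l(A) = 15 (l(A) = 9 - 6/(-1) = 9 - 6*(-1) = 9 - 1*(-6) = 9 + 6 = 15)
l(G(1, 0))*((R(3, 3) + 10) + 10) = 15*((-8 + 10) + 10) = 15*(2 + 10) = 15*12 = 180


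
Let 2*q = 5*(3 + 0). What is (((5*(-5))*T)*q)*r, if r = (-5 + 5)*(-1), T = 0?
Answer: 0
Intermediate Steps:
r = 0 (r = 0*(-1) = 0)
q = 15/2 (q = (5*(3 + 0))/2 = (5*3)/2 = (1/2)*15 = 15/2 ≈ 7.5000)
(((5*(-5))*T)*q)*r = (((5*(-5))*0)*(15/2))*0 = (-25*0*(15/2))*0 = (0*(15/2))*0 = 0*0 = 0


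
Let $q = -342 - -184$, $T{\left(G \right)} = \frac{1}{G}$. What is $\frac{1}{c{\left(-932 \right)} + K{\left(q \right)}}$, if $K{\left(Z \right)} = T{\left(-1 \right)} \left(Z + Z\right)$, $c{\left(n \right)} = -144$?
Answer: $\frac{1}{172} \approx 0.005814$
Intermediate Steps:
$q = -158$ ($q = -342 + 184 = -158$)
$K{\left(Z \right)} = - 2 Z$ ($K{\left(Z \right)} = \frac{Z + Z}{-1} = - 2 Z$)
$\frac{1}{c{\left(-932 \right)} + K{\left(q \right)}} = \frac{1}{-144 - -316} = \frac{1}{-144 + 316} = \frac{1}{172}$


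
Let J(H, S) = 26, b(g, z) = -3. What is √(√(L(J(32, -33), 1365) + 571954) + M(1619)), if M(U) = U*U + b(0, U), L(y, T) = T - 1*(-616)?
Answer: √(2621158 + √573935) ≈ 1619.2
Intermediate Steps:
L(y, T) = 616 + T (L(y, T) = T + 616 = 616 + T)
M(U) = -3 + U² (M(U) = U*U - 3 = U² - 3 = -3 + U²)
√(√(L(J(32, -33), 1365) + 571954) + M(1619)) = √(√((616 + 1365) + 571954) + (-3 + 1619²)) = √(√(1981 + 571954) + (-3 + 2621161)) = √(√573935 + 2621158) = √(2621158 + √573935)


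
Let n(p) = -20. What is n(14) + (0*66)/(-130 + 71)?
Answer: -20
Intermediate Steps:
n(14) + (0*66)/(-130 + 71) = -20 + (0*66)/(-130 + 71) = -20 + 0/(-59) = -20 - 1/59*0 = -20 + 0 = -20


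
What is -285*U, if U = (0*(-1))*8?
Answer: 0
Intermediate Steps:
U = 0 (U = 0*8 = 0)
-285*U = -285*0 = 0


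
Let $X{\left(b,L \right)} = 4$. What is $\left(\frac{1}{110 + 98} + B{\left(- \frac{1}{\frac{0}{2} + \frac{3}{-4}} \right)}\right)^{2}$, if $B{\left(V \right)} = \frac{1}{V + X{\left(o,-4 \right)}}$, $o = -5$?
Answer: $\frac{25}{676} \approx 0.036982$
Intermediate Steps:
$B{\left(V \right)} = \frac{1}{4 + V}$ ($B{\left(V \right)} = \frac{1}{V + 4} = \frac{1}{4 + V}$)
$\left(\frac{1}{110 + 98} + B{\left(- \frac{1}{\frac{0}{2} + \frac{3}{-4}} \right)}\right)^{2} = \left(\frac{1}{110 + 98} + \frac{1}{4 - \frac{1}{\frac{0}{2} + \frac{3}{-4}}}\right)^{2} = \left(\frac{1}{208} + \frac{1}{4 - \frac{1}{0 \cdot \frac{1}{2} + 3 \left(- \frac{1}{4}\right)}}\right)^{2} = \left(\frac{1}{208} + \frac{1}{4 - \frac{1}{0 - \frac{3}{4}}}\right)^{2} = \left(\frac{1}{208} + \frac{1}{4 - \frac{1}{- \frac{3}{4}}}\right)^{2} = \left(\frac{1}{208} + \frac{1}{4 - - \frac{4}{3}}\right)^{2} = \left(\frac{1}{208} + \frac{1}{4 + \frac{4}{3}}\right)^{2} = \left(\frac{1}{208} + \frac{1}{\frac{16}{3}}\right)^{2} = \left(\frac{1}{208} + \frac{3}{16}\right)^{2} = \left(\frac{5}{26}\right)^{2} = \frac{25}{676}$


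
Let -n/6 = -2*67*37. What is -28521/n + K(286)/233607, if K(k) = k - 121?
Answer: -67250473/70195364 ≈ -0.95805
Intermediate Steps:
n = 29748 (n = -6*(-2*67)*37 = -(-804)*37 = -6*(-4958) = 29748)
K(k) = -121 + k
-28521/n + K(286)/233607 = -28521/29748 + (-121 + 286)/233607 = -28521*1/29748 + 165*(1/233607) = -9507/9916 + 5/7079 = -67250473/70195364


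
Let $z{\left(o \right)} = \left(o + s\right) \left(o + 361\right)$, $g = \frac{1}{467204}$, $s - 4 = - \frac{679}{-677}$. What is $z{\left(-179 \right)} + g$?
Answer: $- \frac{10016326753211}{316297108} \approx -31667.0$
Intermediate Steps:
$s = \frac{3387}{677}$ ($s = 4 - \frac{679}{-677} = 4 - - \frac{679}{677} = 4 + \frac{679}{677} = \frac{3387}{677} \approx 5.003$)
$g = \frac{1}{467204} \approx 2.1404 \cdot 10^{-6}$
$z{\left(o \right)} = \left(361 + o\right) \left(\frac{3387}{677} + o\right)$ ($z{\left(o \right)} = \left(o + \frac{3387}{677}\right) \left(o + 361\right) = \left(\frac{3387}{677} + o\right) \left(361 + o\right) = \left(361 + o\right) \left(\frac{3387}{677} + o\right)$)
$z{\left(-179 \right)} + g = \left(\frac{1222707}{677} + \left(-179\right)^{2} + \frac{247784}{677} \left(-179\right)\right) + \frac{1}{467204} = \left(\frac{1222707}{677} + 32041 - \frac{44353336}{677}\right) + \frac{1}{467204} = - \frac{21438872}{677} + \frac{1}{467204} = - \frac{10016326753211}{316297108}$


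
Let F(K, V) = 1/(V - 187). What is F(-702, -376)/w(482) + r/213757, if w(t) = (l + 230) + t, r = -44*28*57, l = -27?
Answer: -27082450477/82436455835 ≈ -0.32853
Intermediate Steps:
F(K, V) = 1/(-187 + V)
r = -70224 (r = -1232*57 = -70224)
w(t) = 203 + t (w(t) = (-27 + 230) + t = 203 + t)
F(-702, -376)/w(482) + r/213757 = 1/((-187 - 376)*(203 + 482)) - 70224/213757 = 1/(-563*685) - 70224*1/213757 = -1/563*1/685 - 70224/213757 = -1/385655 - 70224/213757 = -27082450477/82436455835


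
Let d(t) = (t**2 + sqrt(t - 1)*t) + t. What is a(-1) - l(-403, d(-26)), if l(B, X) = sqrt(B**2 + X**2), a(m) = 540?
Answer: 540 - 13*sqrt(3353 - 600*I*sqrt(3)) ≈ -221.55 + 115.31*I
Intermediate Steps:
d(t) = t + t**2 + t*sqrt(-1 + t) (d(t) = (t**2 + sqrt(-1 + t)*t) + t = (t**2 + t*sqrt(-1 + t)) + t = t + t**2 + t*sqrt(-1 + t))
a(-1) - l(-403, d(-26)) = 540 - sqrt((-403)**2 + (-26*(1 - 26 + sqrt(-1 - 26)))**2) = 540 - sqrt(162409 + (-26*(1 - 26 + sqrt(-27)))**2) = 540 - sqrt(162409 + (-26*(1 - 26 + 3*I*sqrt(3)))**2) = 540 - sqrt(162409 + (-26*(-25 + 3*I*sqrt(3)))**2) = 540 - sqrt(162409 + (650 - 78*I*sqrt(3))**2)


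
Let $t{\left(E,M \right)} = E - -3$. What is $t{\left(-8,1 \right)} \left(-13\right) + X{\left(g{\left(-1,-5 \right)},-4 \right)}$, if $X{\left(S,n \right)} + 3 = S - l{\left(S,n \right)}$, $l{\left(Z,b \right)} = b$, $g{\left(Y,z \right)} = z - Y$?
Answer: $62$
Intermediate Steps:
$X{\left(S,n \right)} = -3 + S - n$ ($X{\left(S,n \right)} = -3 + \left(S - n\right) = -3 + S - n$)
$t{\left(E,M \right)} = 3 + E$ ($t{\left(E,M \right)} = E + 3 = 3 + E$)
$t{\left(-8,1 \right)} \left(-13\right) + X{\left(g{\left(-1,-5 \right)},-4 \right)} = \left(3 - 8\right) \left(-13\right) - 3 = \left(-5\right) \left(-13\right) + \left(-3 + \left(-5 + 1\right) + 4\right) = 65 - 3 = 62$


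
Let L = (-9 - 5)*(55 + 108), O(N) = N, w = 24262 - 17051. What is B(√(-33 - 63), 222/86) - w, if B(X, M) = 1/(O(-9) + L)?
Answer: -16520402/2291 ≈ -7211.0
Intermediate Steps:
w = 7211
L = -2282 (L = -14*163 = -2282)
B(X, M) = -1/2291 (B(X, M) = 1/(-9 - 2282) = 1/(-2291) = -1/2291)
B(√(-33 - 63), 222/86) - w = -1/2291 - 1*7211 = -1/2291 - 7211 = -16520402/2291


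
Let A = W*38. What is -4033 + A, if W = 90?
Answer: -613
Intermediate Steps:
A = 3420 (A = 90*38 = 3420)
-4033 + A = -4033 + 3420 = -613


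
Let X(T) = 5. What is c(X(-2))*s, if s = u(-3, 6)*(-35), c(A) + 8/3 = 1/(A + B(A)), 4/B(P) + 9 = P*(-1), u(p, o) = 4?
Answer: 3780/11 ≈ 343.64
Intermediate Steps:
B(P) = 4/(-9 - P) (B(P) = 4/(-9 + P*(-1)) = 4/(-9 - P))
c(A) = -8/3 + 1/(A - 4/(9 + A))
s = -140 (s = 4*(-35) = -140)
c(X(-2))*s = ((32 - (-3 + 8*5)*(9 + 5))/(3*(-4 + 5*(9 + 5))))*(-140) = ((32 - 1*(-3 + 40)*14)/(3*(-4 + 5*14)))*(-140) = ((32 - 1*37*14)/(3*(-4 + 70)))*(-140) = ((⅓)*(32 - 518)/66)*(-140) = ((⅓)*(1/66)*(-486))*(-140) = -27/11*(-140) = 3780/11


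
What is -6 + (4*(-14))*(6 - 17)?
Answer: 610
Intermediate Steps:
-6 + (4*(-14))*(6 - 17) = -6 - 56*(-11) = -6 + 616 = 610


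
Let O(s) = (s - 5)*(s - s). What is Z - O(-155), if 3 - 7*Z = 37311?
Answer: -37308/7 ≈ -5329.7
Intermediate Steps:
Z = -37308/7 (Z = 3/7 - ⅐*37311 = 3/7 - 37311/7 = -37308/7 ≈ -5329.7)
O(s) = 0 (O(s) = (-5 + s)*0 = 0)
Z - O(-155) = -37308/7 - 1*0 = -37308/7 + 0 = -37308/7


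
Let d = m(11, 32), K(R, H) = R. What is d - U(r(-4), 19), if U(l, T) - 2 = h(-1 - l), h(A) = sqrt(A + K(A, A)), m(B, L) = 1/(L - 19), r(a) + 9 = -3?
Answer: -25/13 - sqrt(22) ≈ -6.6135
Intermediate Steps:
r(a) = -12 (r(a) = -9 - 3 = -12)
m(B, L) = 1/(-19 + L)
d = 1/13 (d = 1/(-19 + 32) = 1/13 ≈ 0.076923)
h(A) = sqrt(2)*sqrt(A) (h(A) = sqrt(A + A) = sqrt(2*A) = sqrt(2)*sqrt(A))
U(l, T) = 2 + sqrt(2)*sqrt(-1 - l)
d - U(r(-4), 19) = 1/13 - (2 + sqrt(-2 - 2*(-12))) = 1/13 - (2 + sqrt(-2 + 24)) = 1/13 - (2 + sqrt(22)) = 1/13 + (-2 - sqrt(22)) = -25/13 - sqrt(22)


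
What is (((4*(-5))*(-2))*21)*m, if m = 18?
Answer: 15120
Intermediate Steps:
(((4*(-5))*(-2))*21)*m = (((4*(-5))*(-2))*21)*18 = (-20*(-2)*21)*18 = (40*21)*18 = 840*18 = 15120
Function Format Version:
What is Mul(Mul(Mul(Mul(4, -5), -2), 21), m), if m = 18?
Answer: 15120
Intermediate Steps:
Mul(Mul(Mul(Mul(4, -5), -2), 21), m) = Mul(Mul(Mul(Mul(4, -5), -2), 21), 18) = Mul(Mul(Mul(-20, -2), 21), 18) = Mul(Mul(40, 21), 18) = Mul(840, 18) = 15120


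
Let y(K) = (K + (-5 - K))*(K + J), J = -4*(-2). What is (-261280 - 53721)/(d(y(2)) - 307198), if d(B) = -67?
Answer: 315001/307265 ≈ 1.0252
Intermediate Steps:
J = 8
y(K) = -40 - 5*K (y(K) = (K + (-5 - K))*(K + 8) = -5*(8 + K) = -40 - 5*K)
(-261280 - 53721)/(d(y(2)) - 307198) = (-261280 - 53721)/(-67 - 307198) = -315001/(-307265) = -315001*(-1/307265) = 315001/307265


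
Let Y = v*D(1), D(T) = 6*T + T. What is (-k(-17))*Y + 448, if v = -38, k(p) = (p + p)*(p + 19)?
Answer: -17640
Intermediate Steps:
D(T) = 7*T
k(p) = 2*p*(19 + p) (k(p) = (2*p)*(19 + p) = 2*p*(19 + p))
Y = -266 ≈ -266.00
(-k(-17))*Y + 448 = -2*(-17)*(19 - 17)*(-266) + 448 = -2*(-17)*2*(-266) + 448 = -1*(-68)*(-266) + 448 = 68*(-266) + 448 = -18088 + 448 = -17640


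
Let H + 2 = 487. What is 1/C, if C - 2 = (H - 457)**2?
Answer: 1/786 ≈ 0.0012723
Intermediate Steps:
H = 485 (H = -2 + 487 = 485)
C = 786 (C = 2 + (485 - 457)**2 = 2 + 28**2 = 2 + 784 = 786)
1/C = 1/786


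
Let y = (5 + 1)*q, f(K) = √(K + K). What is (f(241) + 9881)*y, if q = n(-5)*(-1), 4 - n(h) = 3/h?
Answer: -1363578/5 - 138*√482/5 ≈ -2.7332e+5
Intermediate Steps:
n(h) = 4 - 3/h
f(K) = √2*√K (f(K) = √(2*K) = √2*√K)
q = -23/5 (q = (4 - 3/(-5))*(-1) = (4 - 3*(-⅕))*(-1) = (4 + ⅗)*(-1) = (23/5)*(-1) = -23/5 ≈ -4.6000)
y = -138/5 (y = (5 + 1)*(-23/5) = 6*(-23/5) = -138/5 ≈ -27.600)
(f(241) + 9881)*y = (√2*√241 + 9881)*(-138/5) = (√482 + 9881)*(-138/5) = (9881 + √482)*(-138/5) = -1363578/5 - 138*√482/5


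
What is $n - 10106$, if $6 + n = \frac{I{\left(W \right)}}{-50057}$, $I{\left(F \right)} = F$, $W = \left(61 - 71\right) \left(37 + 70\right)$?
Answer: $- \frac{506175314}{50057} \approx -10112.0$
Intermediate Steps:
$W = -1070$ ($W = \left(-10\right) 107 = -1070$)
$n = - \frac{299272}{50057}$ ($n = -6 - \frac{1070}{-50057} = -6 - - \frac{1070}{50057} = -6 + \frac{1070}{50057} = - \frac{299272}{50057} \approx -5.9786$)
$n - 10106 = - \frac{299272}{50057} - 10106 = - \frac{506175314}{50057}$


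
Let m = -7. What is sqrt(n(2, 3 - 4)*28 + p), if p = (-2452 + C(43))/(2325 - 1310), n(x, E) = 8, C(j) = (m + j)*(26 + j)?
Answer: 8*sqrt(3606295)/1015 ≈ 14.968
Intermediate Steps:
C(j) = (-7 + j)*(26 + j)
p = 32/1015 (p = (-2452 + (-182 + 43**2 + 19*43))/(2325 - 1310) = (-2452 + (-182 + 1849 + 817))/1015 = (-2452 + 2484)*(1/1015) = 32*(1/1015) = 32/1015 ≈ 0.031527)
sqrt(n(2, 3 - 4)*28 + p) = sqrt(8*28 + 32/1015) = sqrt(224 + 32/1015) = sqrt(227392/1015) = 8*sqrt(3606295)/1015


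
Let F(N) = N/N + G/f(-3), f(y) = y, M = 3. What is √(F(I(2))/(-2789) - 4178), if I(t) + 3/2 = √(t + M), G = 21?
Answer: 2*I*√8124661001/2789 ≈ 64.637*I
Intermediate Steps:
I(t) = -3/2 + √(3 + t) (I(t) = -3/2 + √(t + 3) = -3/2 + √(3 + t))
F(N) = -6 (F(N) = N/N + 21/(-3) = 1 + 21*(-⅓) = 1 - 7 = -6)
√(F(I(2))/(-2789) - 4178) = √(-6/(-2789) - 4178) = √(-6*(-1/2789) - 4178) = √(6/2789 - 4178) = √(-11652436/2789) = 2*I*√8124661001/2789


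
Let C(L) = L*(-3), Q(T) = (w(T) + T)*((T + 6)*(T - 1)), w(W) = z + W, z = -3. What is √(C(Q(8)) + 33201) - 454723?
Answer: -454723 + √29379 ≈ -4.5455e+5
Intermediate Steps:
w(W) = -3 + W
Q(T) = (-1 + T)*(-3 + 2*T)*(6 + T) (Q(T) = ((-3 + T) + T)*((T + 6)*(T - 1)) = (-3 + 2*T)*((6 + T)*(-1 + T)) = (-3 + 2*T)*((-1 + T)*(6 + T)) = (-1 + T)*(-3 + 2*T)*(6 + T))
C(L) = -3*L
√(C(Q(8)) + 33201) - 454723 = √(-3*(18 - 27*8 + 2*8³ + 7*8²) + 33201) - 454723 = √(-3*(18 - 216 + 2*512 + 7*64) + 33201) - 454723 = √(-3*(18 - 216 + 1024 + 448) + 33201) - 454723 = √(-3*1274 + 33201) - 454723 = √(-3822 + 33201) - 454723 = √29379 - 454723 = -454723 + √29379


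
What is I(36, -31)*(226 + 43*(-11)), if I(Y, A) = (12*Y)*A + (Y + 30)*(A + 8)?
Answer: 3682770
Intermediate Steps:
I(Y, A) = (8 + A)*(30 + Y) + 12*A*Y (I(Y, A) = 12*A*Y + (30 + Y)*(8 + A) = 12*A*Y + (8 + A)*(30 + Y) = (8 + A)*(30 + Y) + 12*A*Y)
I(36, -31)*(226 + 43*(-11)) = (240 + 8*36 + 30*(-31) + 13*(-31)*36)*(226 + 43*(-11)) = (240 + 288 - 930 - 14508)*(226 - 473) = -14910*(-247) = 3682770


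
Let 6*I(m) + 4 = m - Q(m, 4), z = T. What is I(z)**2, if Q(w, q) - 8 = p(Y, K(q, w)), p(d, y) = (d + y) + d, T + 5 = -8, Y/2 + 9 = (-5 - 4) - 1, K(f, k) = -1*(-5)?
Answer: 529/9 ≈ 58.778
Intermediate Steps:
K(f, k) = 5
Y = -38 (Y = -18 + 2*((-5 - 4) - 1) = -18 + 2*(-9 - 1) = -18 + 2*(-10) = -18 - 20 = -38)
T = -13 (T = -5 - 8 = -13)
p(d, y) = y + 2*d
Q(w, q) = -63 (Q(w, q) = 8 + (5 + 2*(-38)) = 8 + (5 - 76) = 8 - 71 = -63)
z = -13
I(m) = 59/6 + m/6 (I(m) = -2/3 + (m - 1*(-63))/6 = -2/3 + (m + 63)/6 = -2/3 + (63 + m)/6 = -2/3 + (21/2 + m/6) = 59/6 + m/6)
I(z)**2 = (59/6 + (1/6)*(-13))**2 = (59/6 - 13/6)**2 = (23/3)**2 = 529/9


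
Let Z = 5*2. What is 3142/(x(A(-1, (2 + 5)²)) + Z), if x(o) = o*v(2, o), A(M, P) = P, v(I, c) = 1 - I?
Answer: -3142/39 ≈ -80.564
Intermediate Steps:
x(o) = -o (x(o) = o*(1 - 1*2) = o*(1 - 2) = o*(-1) = -o)
Z = 10
3142/(x(A(-1, (2 + 5)²)) + Z) = 3142/(-(2 + 5)² + 10) = 3142/(-1*7² + 10) = 3142/(-1*49 + 10) = 3142/(-49 + 10) = 3142/(-39) = 3142*(-1/39) = -3142/39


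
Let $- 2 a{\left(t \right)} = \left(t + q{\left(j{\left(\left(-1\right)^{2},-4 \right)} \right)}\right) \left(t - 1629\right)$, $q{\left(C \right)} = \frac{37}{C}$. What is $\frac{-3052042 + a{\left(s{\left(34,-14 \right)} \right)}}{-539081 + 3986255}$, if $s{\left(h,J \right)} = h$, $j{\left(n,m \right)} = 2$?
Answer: $- \frac{12040693}{13788696} \approx -0.87323$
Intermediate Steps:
$a{\left(t \right)} = - \frac{\left(-1629 + t\right) \left(\frac{37}{2} + t\right)}{2}$ ($a{\left(t \right)} = - \frac{\left(t + \frac{37}{2}\right) \left(t - 1629\right)}{2} = - \frac{\left(t + 37 \cdot \frac{1}{2}\right) \left(-1629 + t\right)}{2} = - \frac{\left(t + \frac{37}{2}\right) \left(-1629 + t\right)}{2} = - \frac{\left(\frac{37}{2} + t\right) \left(-1629 + t\right)}{2} = - \frac{\left(-1629 + t\right) \left(\frac{37}{2} + t\right)}{2}$)
$\frac{-3052042 + a{\left(s{\left(34,-14 \right)} \right)}}{-539081 + 3986255} = \frac{-3052042 + \left(\frac{60273}{4} - \frac{34^{2}}{2} + \frac{3221}{4} \cdot 34\right)}{-539081 + 3986255} = \frac{-3052042 + \left(\frac{60273}{4} - 578 + \frac{54757}{2}\right)}{3447174} = \left(-3052042 + \left(\frac{60273}{4} - 578 + \frac{54757}{2}\right)\right) \frac{1}{3447174} = \left(-3052042 + \frac{167475}{4}\right) \frac{1}{3447174} = \left(- \frac{12040693}{4}\right) \frac{1}{3447174} = - \frac{12040693}{13788696}$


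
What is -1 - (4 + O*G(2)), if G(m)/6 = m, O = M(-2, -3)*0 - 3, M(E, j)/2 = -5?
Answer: 31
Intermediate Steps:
M(E, j) = -10 (M(E, j) = 2*(-5) = -10)
O = -3 (O = -10*0 - 3 = 0 - 3 = -3)
G(m) = 6*m
-1 - (4 + O*G(2)) = -1 - (4 - 18*2) = -1 - (4 - 3*12) = -1 - (4 - 36) = -1 - 1*(-32) = -1 + 32 = 31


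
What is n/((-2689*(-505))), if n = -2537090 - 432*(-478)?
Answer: -2330594/1357945 ≈ -1.7163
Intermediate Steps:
n = -2330594 (n = -2537090 - 1*(-206496) = -2537090 + 206496 = -2330594)
n/((-2689*(-505))) = -2330594/((-2689*(-505))) = -2330594/1357945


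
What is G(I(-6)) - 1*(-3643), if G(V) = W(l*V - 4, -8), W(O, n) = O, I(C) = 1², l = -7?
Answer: 3632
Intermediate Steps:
I(C) = 1
G(V) = -4 - 7*V (G(V) = -7*V - 4 = -4 - 7*V)
G(I(-6)) - 1*(-3643) = (-4 - 7*1) - 1*(-3643) = (-4 - 7) + 3643 = -11 + 3643 = 3632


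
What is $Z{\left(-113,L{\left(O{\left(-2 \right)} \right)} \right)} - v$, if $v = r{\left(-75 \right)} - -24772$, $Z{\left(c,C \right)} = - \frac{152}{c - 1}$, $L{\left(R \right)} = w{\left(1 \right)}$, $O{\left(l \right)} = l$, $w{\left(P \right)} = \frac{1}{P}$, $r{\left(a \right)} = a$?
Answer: $- \frac{74087}{3} \approx -24696.0$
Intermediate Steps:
$L{\left(R \right)} = 1$ ($L{\left(R \right)} = 1^{-1} = 1$)
$Z{\left(c,C \right)} = - \frac{152}{-1 + c}$
$v = 24697$ ($v = -75 - -24772 = -75 + 24772 = 24697$)
$Z{\left(-113,L{\left(O{\left(-2 \right)} \right)} \right)} - v = - \frac{152}{-1 - 113} - 24697 = - \frac{152}{-114} - 24697 = \left(-152\right) \left(- \frac{1}{114}\right) - 24697 = \frac{4}{3} - 24697 = - \frac{74087}{3}$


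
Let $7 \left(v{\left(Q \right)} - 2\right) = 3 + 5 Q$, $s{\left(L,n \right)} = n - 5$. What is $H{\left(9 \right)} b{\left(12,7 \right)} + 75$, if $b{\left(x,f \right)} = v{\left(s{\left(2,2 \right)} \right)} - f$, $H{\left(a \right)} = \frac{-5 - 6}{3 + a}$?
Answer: $\frac{6817}{84} \approx 81.155$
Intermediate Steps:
$s{\left(L,n \right)} = -5 + n$
$v{\left(Q \right)} = \frac{17}{7} + \frac{5 Q}{7}$ ($v{\left(Q \right)} = 2 + \frac{3 + 5 Q}{7} = 2 + \left(\frac{3}{7} + \frac{5 Q}{7}\right) = \frac{17}{7} + \frac{5 Q}{7}$)
$H{\left(a \right)} = - \frac{11}{3 + a}$
$b{\left(x,f \right)} = \frac{2}{7} - f$ ($b{\left(x,f \right)} = \left(\frac{17}{7} + \frac{5 \left(-5 + 2\right)}{7}\right) - f = \left(\frac{17}{7} + \frac{5}{7} \left(-3\right)\right) - f = \left(\frac{17}{7} - \frac{15}{7}\right) - f = \frac{2}{7} - f$)
$H{\left(9 \right)} b{\left(12,7 \right)} + 75 = - \frac{11}{3 + 9} \left(\frac{2}{7} - 7\right) + 75 = - \frac{11}{12} \left(\frac{2}{7} - 7\right) + 75 = \left(-11\right) \frac{1}{12} \left(- \frac{47}{7}\right) + 75 = \left(- \frac{11}{12}\right) \left(- \frac{47}{7}\right) + 75 = \frac{517}{84} + 75 = \frac{6817}{84}$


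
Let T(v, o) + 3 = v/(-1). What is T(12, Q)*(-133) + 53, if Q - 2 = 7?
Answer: 2048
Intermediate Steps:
Q = 9 (Q = 2 + 7 = 9)
T(v, o) = -3 - v (T(v, o) = -3 + v/(-1) = -3 + v*(-1) = -3 - v)
T(12, Q)*(-133) + 53 = (-3 - 1*12)*(-133) + 53 = (-3 - 12)*(-133) + 53 = -15*(-133) + 53 = 1995 + 53 = 2048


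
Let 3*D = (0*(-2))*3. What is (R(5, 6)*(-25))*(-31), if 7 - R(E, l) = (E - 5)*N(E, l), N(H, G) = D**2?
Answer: 5425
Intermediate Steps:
D = 0 (D = ((0*(-2))*3)/3 = (0*3)/3 = (1/3)*0 = 0)
N(H, G) = 0 (N(H, G) = 0**2 = 0)
R(E, l) = 7 (R(E, l) = 7 - (E - 5)*0 = 7 - (-5 + E)*0 = 7 - 1*0 = 7 + 0 = 7)
(R(5, 6)*(-25))*(-31) = (7*(-25))*(-31) = -175*(-31) = 5425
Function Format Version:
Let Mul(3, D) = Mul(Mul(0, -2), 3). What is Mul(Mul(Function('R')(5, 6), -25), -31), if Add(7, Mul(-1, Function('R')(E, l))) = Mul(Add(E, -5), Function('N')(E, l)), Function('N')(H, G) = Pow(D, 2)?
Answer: 5425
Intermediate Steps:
D = 0 (D = Mul(Rational(1, 3), Mul(Mul(0, -2), 3)) = Mul(Rational(1, 3), Mul(0, 3)) = Mul(Rational(1, 3), 0) = 0)
Function('N')(H, G) = 0 (Function('N')(H, G) = Pow(0, 2) = 0)
Function('R')(E, l) = 7 (Function('R')(E, l) = Add(7, Mul(-1, Mul(Add(E, -5), 0))) = Add(7, Mul(-1, Mul(Add(-5, E), 0))) = Add(7, Mul(-1, 0)) = Add(7, 0) = 7)
Mul(Mul(Function('R')(5, 6), -25), -31) = Mul(Mul(7, -25), -31) = Mul(-175, -31) = 5425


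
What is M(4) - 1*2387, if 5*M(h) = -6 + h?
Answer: -11937/5 ≈ -2387.4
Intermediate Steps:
M(h) = -6/5 + h/5 (M(h) = (-6 + h)/5 = -6/5 + h/5)
M(4) - 1*2387 = (-6/5 + (1/5)*4) - 1*2387 = (-6/5 + 4/5) - 2387 = -2/5 - 2387 = -11937/5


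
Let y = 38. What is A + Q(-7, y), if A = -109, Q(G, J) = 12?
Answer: -97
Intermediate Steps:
A + Q(-7, y) = -109 + 12 = -97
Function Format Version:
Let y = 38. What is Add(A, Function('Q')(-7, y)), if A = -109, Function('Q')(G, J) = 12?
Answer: -97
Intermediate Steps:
Add(A, Function('Q')(-7, y)) = Add(-109, 12) = -97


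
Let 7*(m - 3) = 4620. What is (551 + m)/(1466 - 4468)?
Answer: -607/1501 ≈ -0.40440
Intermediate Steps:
m = 663 (m = 3 + (⅐)*4620 = 3 + 660 = 663)
(551 + m)/(1466 - 4468) = (551 + 663)/(1466 - 4468) = 1214/(-3002) = 1214*(-1/3002) = -607/1501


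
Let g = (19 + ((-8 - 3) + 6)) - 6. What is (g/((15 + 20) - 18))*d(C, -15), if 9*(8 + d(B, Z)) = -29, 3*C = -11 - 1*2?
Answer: -808/153 ≈ -5.2810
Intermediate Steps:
C = -13/3 (C = (-11 - 1*2)/3 = (-11 - 2)/3 = (⅓)*(-13) = -13/3 ≈ -4.3333)
d(B, Z) = -101/9 (d(B, Z) = -8 + (⅑)*(-29) = -8 - 29/9 = -101/9)
g = 8 (g = (19 + (-11 + 6)) - 6 = (19 - 5) - 6 = 14 - 6 = 8)
(g/((15 + 20) - 18))*d(C, -15) = (8/((15 + 20) - 18))*(-101/9) = (8/(35 - 18))*(-101/9) = (8/17)*(-101/9) = -808/153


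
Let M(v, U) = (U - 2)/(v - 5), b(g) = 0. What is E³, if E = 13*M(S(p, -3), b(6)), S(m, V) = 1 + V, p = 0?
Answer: 17576/343 ≈ 51.242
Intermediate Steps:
M(v, U) = (-2 + U)/(-5 + v)
E = 26/7 (E = 13*((-2 + 0)/(-5 + (1 - 3))) = 13*(-2/(-5 - 2)) = 13*(-2/(-7)) = 13*(-⅐*(-2)) = 13*(2/7) = 26/7 ≈ 3.7143)
E³ = (26/7)³ = 17576/343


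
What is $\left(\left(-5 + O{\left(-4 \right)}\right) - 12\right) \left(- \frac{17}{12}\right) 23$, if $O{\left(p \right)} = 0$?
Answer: $\frac{6647}{12} \approx 553.92$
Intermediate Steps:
$\left(\left(-5 + O{\left(-4 \right)}\right) - 12\right) \left(- \frac{17}{12}\right) 23 = \left(\left(-5 + 0\right) - 12\right) \left(- \frac{17}{12}\right) 23 = \left(-5 - 12\right) \left(\left(-17\right) \frac{1}{12}\right) 23 = \left(-17\right) \left(- \frac{17}{12}\right) 23 = \frac{289}{12} \cdot 23 = \frac{6647}{12}$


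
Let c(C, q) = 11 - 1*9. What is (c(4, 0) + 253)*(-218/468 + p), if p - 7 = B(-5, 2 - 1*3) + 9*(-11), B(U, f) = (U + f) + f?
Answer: -1978375/78 ≈ -25364.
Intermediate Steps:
c(C, q) = 2 (c(C, q) = 11 - 9 = 2)
B(U, f) = U + 2*f
p = -99 (p = 7 + ((-5 + 2*(2 - 1*3)) + 9*(-11)) = 7 + ((-5 + 2*(2 - 3)) - 99) = 7 + ((-5 + 2*(-1)) - 99) = 7 + ((-5 - 2) - 99) = 7 + (-7 - 99) = 7 - 106 = -99)
(c(4, 0) + 253)*(-218/468 + p) = (2 + 253)*(-218/468 - 99) = 255*(-218*1/468 - 99) = 255*(-109/234 - 99) = 255*(-23275/234) = -1978375/78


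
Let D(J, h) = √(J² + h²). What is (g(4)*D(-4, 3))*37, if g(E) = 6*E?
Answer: 4440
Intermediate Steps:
(g(4)*D(-4, 3))*37 = ((6*4)*√((-4)² + 3²))*37 = (24*√(16 + 9))*37 = (24*√25)*37 = (24*5)*37 = 120*37 = 4440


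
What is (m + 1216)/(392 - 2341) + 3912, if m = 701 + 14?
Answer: 7622557/1949 ≈ 3911.0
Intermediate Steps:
m = 715
(m + 1216)/(392 - 2341) + 3912 = (715 + 1216)/(392 - 2341) + 3912 = 1931/(-1949) + 3912 = 1931*(-1/1949) + 3912 = -1931/1949 + 3912 = 7622557/1949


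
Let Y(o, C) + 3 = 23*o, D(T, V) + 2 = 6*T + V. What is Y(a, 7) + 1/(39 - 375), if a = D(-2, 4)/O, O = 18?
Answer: -15907/1008 ≈ -15.781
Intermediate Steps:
D(T, V) = -2 + V + 6*T (D(T, V) = -2 + (6*T + V) = -2 + (V + 6*T) = -2 + V + 6*T)
a = -5/9 (a = (-2 + 4 + 6*(-2))/18 = (-2 + 4 - 12)*(1/18) = -10*1/18 = -5/9 ≈ -0.55556)
Y(o, C) = -3 + 23*o
Y(a, 7) + 1/(39 - 375) = (-3 + 23*(-5/9)) + 1/(39 - 375) = (-3 - 115/9) + 1/(-336) = -142/9 - 1/336 = -15907/1008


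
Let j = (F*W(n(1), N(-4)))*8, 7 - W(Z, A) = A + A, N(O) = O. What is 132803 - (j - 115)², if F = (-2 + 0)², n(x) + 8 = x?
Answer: -422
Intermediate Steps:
n(x) = -8 + x
W(Z, A) = 7 - 2*A (W(Z, A) = 7 - (A + A) = 7 - 2*A)
F = 4 (F = (-2)² = 4)
j = 480 (j = (4*(7 - 2*(-4)))*8 = (4*(7 + 8))*8 = (4*15)*8 = 60*8 = 480)
132803 - (j - 115)² = 132803 - (480 - 115)² = 132803 - 1*365² = 132803 - 1*133225 = 132803 - 133225 = -422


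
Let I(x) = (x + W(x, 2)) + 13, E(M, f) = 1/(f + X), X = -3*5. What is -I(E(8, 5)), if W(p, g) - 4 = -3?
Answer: -139/10 ≈ -13.900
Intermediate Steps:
W(p, g) = 1 (W(p, g) = 4 - 3 = 1)
X = -15
E(M, f) = 1/(-15 + f) (E(M, f) = 1/(f - 15) = 1/(-15 + f))
I(x) = 14 + x (I(x) = (x + 1) + 13 = (1 + x) + 13 = 14 + x)
-I(E(8, 5)) = -(14 + 1/(-15 + 5)) = -(14 + 1/(-10)) = -(14 - ⅒) = -1*139/10 = -139/10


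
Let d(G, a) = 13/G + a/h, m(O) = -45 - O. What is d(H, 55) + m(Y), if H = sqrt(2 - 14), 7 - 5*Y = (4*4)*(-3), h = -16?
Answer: -951/16 - 13*I*sqrt(3)/6 ≈ -59.438 - 3.7528*I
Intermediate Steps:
Y = 11 (Y = 7/5 - 4*4*(-3)/5 = 7/5 - 16*(-3)/5 = 7/5 - 1/5*(-48) = 7/5 + 48/5 = 11)
H = 2*I*sqrt(3) (H = sqrt(-12) = 2*I*sqrt(3) ≈ 3.4641*I)
d(G, a) = 13/G - a/16 (d(G, a) = 13/G + a/(-16) = 13/G + a*(-1/16) = 13/G - a/16)
d(H, 55) + m(Y) = (13/((2*I*sqrt(3))) - 1/16*55) + (-45 - 1*11) = (13*(-I*sqrt(3)/6) - 55/16) + (-45 - 11) = (-13*I*sqrt(3)/6 - 55/16) - 56 = (-55/16 - 13*I*sqrt(3)/6) - 56 = -951/16 - 13*I*sqrt(3)/6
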